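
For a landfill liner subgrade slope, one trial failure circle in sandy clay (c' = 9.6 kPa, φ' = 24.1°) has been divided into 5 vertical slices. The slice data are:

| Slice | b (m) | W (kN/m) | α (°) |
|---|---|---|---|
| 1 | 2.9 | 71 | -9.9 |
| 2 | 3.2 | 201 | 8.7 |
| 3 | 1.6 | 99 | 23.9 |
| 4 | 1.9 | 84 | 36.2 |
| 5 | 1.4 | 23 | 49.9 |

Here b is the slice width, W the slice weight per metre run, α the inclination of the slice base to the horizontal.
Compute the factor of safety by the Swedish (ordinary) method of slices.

Ordinary method of slices: FS = Σ[c'·Δl_i + (W_i cosα_i)·tanφ'] / Σ W_i sinα_i, with Δl_i = b_i / cosα_i.
Slice 1: Δl = 2.9/cos(-9.9°) = 2.944 m; N'_1 = 71·cos(-9.9°) = 69.9; c'Δl = 28.26; W sinα = -12.2
Slice 2: Δl = 3.2/cos8.7° = 3.237 m; N'_2 = 201·cos8.7° = 198.7; c'Δl = 31.08; W sinα = 30.4
Slice 3: Δl = 1.6/cos23.9° = 1.750 m; N'_3 = 99·cos23.9° = 90.5; c'Δl = 16.80; W sinα = 40.1
Slice 4: Δl = 1.9/cos36.2° = 2.355 m; N'_4 = 84·cos36.2° = 67.8; c'Δl = 22.60; W sinα = 49.6
Slice 5: Δl = 1.4/cos49.9° = 2.173 m; N'_5 = 23·cos49.9° = 14.8; c'Δl = 20.87; W sinα = 17.6
Σc'Δl = 119.6 kN/m; ΣN' = 441.7 kN/m; ΣW sinα = 125.5 kN/m
Resisting = 119.6 + 441.7·tan24.1° = 119.6 + 197.6 = 317.2 kN/m
FS = 317.2 / 125.5 = 2.527

FS = 2.53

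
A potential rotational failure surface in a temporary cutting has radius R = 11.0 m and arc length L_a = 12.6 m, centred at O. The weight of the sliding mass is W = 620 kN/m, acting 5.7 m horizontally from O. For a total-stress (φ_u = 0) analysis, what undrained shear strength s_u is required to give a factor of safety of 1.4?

s_u = 35.7 kPa

FS = s_u·L_a·R / (W·d), so s_u = FS·W·d / (L_a·R).
s_u = 1.4·620·5.7 / (12.60·11.0) = 4947.6 / 138.60 = 35.70 kPa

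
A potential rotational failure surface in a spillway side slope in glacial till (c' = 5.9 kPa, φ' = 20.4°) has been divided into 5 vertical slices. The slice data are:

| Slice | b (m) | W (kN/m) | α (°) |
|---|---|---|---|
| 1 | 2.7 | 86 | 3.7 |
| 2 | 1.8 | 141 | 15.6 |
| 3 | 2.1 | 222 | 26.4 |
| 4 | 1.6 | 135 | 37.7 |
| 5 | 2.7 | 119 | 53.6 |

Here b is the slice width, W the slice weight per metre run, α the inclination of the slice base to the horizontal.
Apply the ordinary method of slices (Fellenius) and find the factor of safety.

FS = 0.94

Ordinary method of slices: FS = Σ[c'·Δl_i + (W_i cosα_i)·tanφ'] / Σ W_i sinα_i, with Δl_i = b_i / cosα_i.
Slice 1: Δl = 2.7/cos3.7° = 2.706 m; N'_1 = 86·cos3.7° = 85.8; c'Δl = 15.96; W sinα = 5.5
Slice 2: Δl = 1.8/cos15.6° = 1.869 m; N'_2 = 141·cos15.6° = 135.8; c'Δl = 11.03; W sinα = 37.9
Slice 3: Δl = 2.1/cos26.4° = 2.345 m; N'_3 = 222·cos26.4° = 198.8; c'Δl = 13.83; W sinα = 98.7
Slice 4: Δl = 1.6/cos37.7° = 2.022 m; N'_4 = 135·cos37.7° = 106.8; c'Δl = 11.93; W sinα = 82.6
Slice 5: Δl = 2.7/cos53.6° = 4.550 m; N'_5 = 119·cos53.6° = 70.6; c'Δl = 26.84; W sinα = 95.8
Σc'Δl = 79.6 kN/m; ΣN' = 597.9 kN/m; ΣW sinα = 320.5 kN/m
Resisting = 79.6 + 597.9·tan20.4° = 79.6 + 222.4 = 302.0 kN/m
FS = 302.0 / 320.5 = 0.942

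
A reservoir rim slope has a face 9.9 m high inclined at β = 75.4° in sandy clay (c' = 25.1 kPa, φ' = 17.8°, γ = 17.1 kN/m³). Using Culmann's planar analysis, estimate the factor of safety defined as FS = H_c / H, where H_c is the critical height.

FS = 1.18

H_c = (4c'/γ) · sinβ cosφ' / [1 − cos(β − φ')]
    = (4·25.1/17.1) · sin75.4°·cos17.8° / [1 − cos57.6°]
    = 5.871 · 0.9214 / 0.4642 = 11.65 m
FS = H_c / H = 11.65 / 9.9 = 1.177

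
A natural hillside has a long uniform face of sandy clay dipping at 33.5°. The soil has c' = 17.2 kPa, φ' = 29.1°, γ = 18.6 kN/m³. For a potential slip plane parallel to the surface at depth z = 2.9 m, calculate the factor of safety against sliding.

FS = 1.53

For an infinite slope with a slip plane parallel to the surface (no pore pressure): FS = [c' + γz cos²β tanφ'] / [γz sinβ cosβ].
γz = 18.6·2.9 = 53.94 kN/m²
Numerator = 17.2 + 53.94·cos²33.5°·tan29.1° = 17.2 + 53.94·0.6954·0.5566 = 38.077 kPa
Denominator = 53.94·sin33.5°·cos33.5° = 53.94·0.5519·0.8339 = 24.826 kPa
FS = 38.077 / 24.826 = 1.534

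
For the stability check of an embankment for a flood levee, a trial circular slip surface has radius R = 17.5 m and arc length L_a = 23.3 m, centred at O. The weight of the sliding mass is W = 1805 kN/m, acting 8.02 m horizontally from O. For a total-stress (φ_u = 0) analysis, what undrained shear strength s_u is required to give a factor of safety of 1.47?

s_u = 52.2 kPa

FS = s_u·L_a·R / (W·d), so s_u = FS·W·d / (L_a·R).
s_u = 1.47·1805·8.02 / (23.30·17.5) = 21279.9 / 407.75 = 52.19 kPa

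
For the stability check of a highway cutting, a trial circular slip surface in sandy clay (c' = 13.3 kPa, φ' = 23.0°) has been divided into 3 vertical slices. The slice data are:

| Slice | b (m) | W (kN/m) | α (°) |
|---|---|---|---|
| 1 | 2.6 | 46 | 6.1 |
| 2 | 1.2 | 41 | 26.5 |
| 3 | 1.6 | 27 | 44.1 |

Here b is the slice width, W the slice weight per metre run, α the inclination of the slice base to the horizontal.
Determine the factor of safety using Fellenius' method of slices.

Ordinary method of slices: FS = Σ[c'·Δl_i + (W_i cosα_i)·tanφ'] / Σ W_i sinα_i, with Δl_i = b_i / cosα_i.
Slice 1: Δl = 2.6/cos6.1° = 2.615 m; N'_1 = 46·cos6.1° = 45.7; c'Δl = 34.78; W sinα = 4.9
Slice 2: Δl = 1.2/cos26.5° = 1.341 m; N'_2 = 41·cos26.5° = 36.7; c'Δl = 17.83; W sinα = 18.3
Slice 3: Δl = 1.6/cos44.1° = 2.228 m; N'_3 = 27·cos44.1° = 19.4; c'Δl = 29.63; W sinα = 18.8
Σc'Δl = 82.2 kN/m; ΣN' = 101.8 kN/m; ΣW sinα = 42.0 kN/m
Resisting = 82.2 + 101.8·tan23.0° = 82.2 + 43.2 = 125.5 kN/m
FS = 125.5 / 42.0 = 2.989

FS = 2.99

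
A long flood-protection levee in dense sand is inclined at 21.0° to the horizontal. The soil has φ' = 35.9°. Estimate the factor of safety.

FS = 1.89

For a dry cohesionless infinite slope the factor of safety is FS = tanφ' / tanβ.
FS = tan35.9° / tan21.0° = 0.7239 / 0.3839 = 1.886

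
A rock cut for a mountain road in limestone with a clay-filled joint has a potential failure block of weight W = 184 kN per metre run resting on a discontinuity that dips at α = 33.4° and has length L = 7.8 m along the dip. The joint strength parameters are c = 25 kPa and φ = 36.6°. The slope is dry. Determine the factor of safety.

Resolving the block weight along and normal to the plane and applying the Mohr–Coulomb strength on the joint:
N' = W cosα = 184·cos33.4° = 153.6 kN/m
Driving force T = W sinα = 184·sin33.4° = 101.3 kN/m
Resisting force R = c·L + N'·tanφ = 25·7.8 + 153.6·tan36.6° = 195.0 + 114.1 = 309.1 kN/m
FS = R / T = 309.1 / 101.3 = 3.052

FS = 3.05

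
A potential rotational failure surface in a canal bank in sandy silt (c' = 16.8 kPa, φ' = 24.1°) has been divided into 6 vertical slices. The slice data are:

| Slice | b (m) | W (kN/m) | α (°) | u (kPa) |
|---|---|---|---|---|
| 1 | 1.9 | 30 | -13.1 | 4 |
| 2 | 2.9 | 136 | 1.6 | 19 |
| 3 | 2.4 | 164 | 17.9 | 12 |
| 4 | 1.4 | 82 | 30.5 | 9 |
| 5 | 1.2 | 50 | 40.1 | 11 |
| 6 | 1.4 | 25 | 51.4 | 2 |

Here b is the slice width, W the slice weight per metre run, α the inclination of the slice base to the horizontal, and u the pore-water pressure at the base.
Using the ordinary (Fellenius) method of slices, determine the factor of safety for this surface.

Ordinary method of slices: FS = Σ[c'·Δl_i + (W_i cosα_i − u_i·Δl_i)·tanφ'] / Σ W_i sinα_i, with Δl_i = b_i / cosα_i.
Slice 1: Δl = 1.9/cos(-13.1°) = 1.951 m; N'_1 = 30·cos(-13.1°) − 4·1.951 = 21.4; c'Δl = 32.77; W sinα = -6.8
Slice 2: Δl = 2.9/cos1.6° = 2.901 m; N'_2 = 136·cos1.6° − 19·2.901 = 80.8; c'Δl = 48.74; W sinα = 3.8
Slice 3: Δl = 2.4/cos17.9° = 2.522 m; N'_3 = 164·cos17.9° − 12·2.522 = 125.8; c'Δl = 42.37; W sinα = 50.4
Slice 4: Δl = 1.4/cos30.5° = 1.625 m; N'_4 = 82·cos30.5° − 9·1.625 = 56.0; c'Δl = 27.30; W sinα = 41.6
Slice 5: Δl = 1.2/cos40.1° = 1.569 m; N'_5 = 50·cos40.1° − 11·1.569 = 21.0; c'Δl = 26.36; W sinα = 32.2
Slice 6: Δl = 1.4/cos51.4° = 2.244 m; N'_6 = 25·cos51.4° − 2·2.244 = 11.1; c'Δl = 37.70; W sinα = 19.5
Σc'Δl = 215.2 kN/m; ΣN' = 316.2 kN/m; ΣW sinα = 140.8 kN/m
Resisting = 215.2 + 316.2·tan24.1° = 215.2 + 141.4 = 356.7 kN/m
FS = 356.7 / 140.8 = 2.534

FS = 2.53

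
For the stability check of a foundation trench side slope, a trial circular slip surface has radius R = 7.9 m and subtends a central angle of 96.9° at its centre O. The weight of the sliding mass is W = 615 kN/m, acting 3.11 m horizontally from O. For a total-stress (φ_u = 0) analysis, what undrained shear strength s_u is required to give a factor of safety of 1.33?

FS = s_u·L_a·R / (W·d), so s_u = FS·W·d / (L_a·R).
Arc length L_a = R·θ = 7.9·(96.9°·π/180) = 7.9·1.6912 = 13.36 m
s_u = 1.33·615·3.11 / (13.36·7.9) = 2543.8 / 105.55 = 24.10 kPa

s_u = 24.1 kPa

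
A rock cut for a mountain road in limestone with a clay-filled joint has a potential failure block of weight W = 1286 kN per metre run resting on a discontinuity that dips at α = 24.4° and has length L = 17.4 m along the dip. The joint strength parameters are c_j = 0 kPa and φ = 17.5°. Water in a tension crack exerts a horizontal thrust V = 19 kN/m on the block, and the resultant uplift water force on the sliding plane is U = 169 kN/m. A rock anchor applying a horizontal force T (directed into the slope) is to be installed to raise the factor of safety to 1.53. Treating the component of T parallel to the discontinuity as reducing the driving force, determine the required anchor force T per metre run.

Resolving forces along and normal to the sliding plane, with the horizontal anchor force T adding T·sinα to the effective normal force and T·cosα acting up the plane against the driving force:
FS = [c_jL + (W cosα − U − V sinα + T sinα) tanφ] / [W sinα + V cosα − T cosα]
Without the anchor: N' = 994.3 kN/m, driving T_d = 548.6 kN/m, resisting R = 0·17.4 + 994.3·tan17.5° = 313.5 kN/m, FS = 0.57.
Setting FS = 1.53 and solving for T:
1.53·(548.6 − T cos24.4°) = 313.5 + T sin24.4°·tan17.5°
T·(sin24.4°·tan17.5° + 1.53·cos24.4°) = 1.53·548.6 − 313.5
T·(0.4131·0.3153 + 1.53·0.9107) = 839.3 − 313.5 = 525.8
T·1.5236 = 525.8
T = 345.1 kN/m

T = 345 kN/m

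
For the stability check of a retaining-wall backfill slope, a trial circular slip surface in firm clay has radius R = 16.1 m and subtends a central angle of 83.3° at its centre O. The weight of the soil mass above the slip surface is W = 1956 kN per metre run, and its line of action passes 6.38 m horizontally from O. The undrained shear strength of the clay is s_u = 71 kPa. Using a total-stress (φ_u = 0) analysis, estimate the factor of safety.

FS = 2.14

Taking moments about the centre O, the resisting moment is provided by the undrained shear strength acting along the arc:
Arc length L_a = R·θ = 16.1·(83.3°·π/180) = 16.1·1.4539 = 23.41 m
M_R = s_u·L_a·R = 71·23.41·16.1 = 26756.7 kN·m/m
M_D = W·d = 1956·6.38 = 12479.3 kN·m/m
FS = M_R / M_D = 26756.7 / 12479.3 = 2.144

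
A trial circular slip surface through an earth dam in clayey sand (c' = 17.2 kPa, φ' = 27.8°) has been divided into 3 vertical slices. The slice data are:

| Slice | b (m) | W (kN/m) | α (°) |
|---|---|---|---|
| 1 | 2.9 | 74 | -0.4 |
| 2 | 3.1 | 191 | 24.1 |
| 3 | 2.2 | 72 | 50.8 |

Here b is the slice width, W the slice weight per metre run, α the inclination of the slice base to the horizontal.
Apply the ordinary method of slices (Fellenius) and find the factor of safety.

Ordinary method of slices: FS = Σ[c'·Δl_i + (W_i cosα_i)·tanφ'] / Σ W_i sinα_i, with Δl_i = b_i / cosα_i.
Slice 1: Δl = 2.9/cos(-0.4°) = 2.900 m; N'_1 = 74·cos(-0.4°) = 74.0; c'Δl = 49.88; W sinα = -0.5
Slice 2: Δl = 3.1/cos24.1° = 3.396 m; N'_2 = 191·cos24.1° = 174.4; c'Δl = 58.41; W sinα = 78.0
Slice 3: Δl = 2.2/cos50.8° = 3.481 m; N'_3 = 72·cos50.8° = 45.5; c'Δl = 59.87; W sinα = 55.8
Σc'Δl = 168.2 kN/m; ΣN' = 293.9 kN/m; ΣW sinα = 133.3 kN/m
Resisting = 168.2 + 293.9·tan27.8° = 168.2 + 154.9 = 323.1 kN/m
FS = 323.1 / 133.3 = 2.424

FS = 2.42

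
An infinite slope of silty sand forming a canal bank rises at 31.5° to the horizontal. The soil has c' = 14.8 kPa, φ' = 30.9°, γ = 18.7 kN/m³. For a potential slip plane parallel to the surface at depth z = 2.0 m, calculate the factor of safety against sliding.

For an infinite slope with a slip plane parallel to the surface (no pore pressure): FS = [c' + γz cos²β tanφ'] / [γz sinβ cosβ].
γz = 18.7·2.0 = 37.40 kN/m²
Numerator = 14.8 + 37.40·cos²31.5°·tan30.9° = 14.8 + 37.40·0.7270·0.5985 = 31.073 kPa
Denominator = 37.40·sin31.5°·cos31.5° = 37.40·0.5225·0.8526 = 16.662 kPa
FS = 31.073 / 16.662 = 1.865

FS = 1.86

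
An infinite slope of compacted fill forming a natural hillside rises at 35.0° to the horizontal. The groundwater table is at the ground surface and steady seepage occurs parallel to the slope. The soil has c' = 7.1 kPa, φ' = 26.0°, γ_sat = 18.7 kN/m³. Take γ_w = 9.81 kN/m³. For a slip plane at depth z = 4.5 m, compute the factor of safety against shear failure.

FS = 0.51

With seepage parallel to the slope and the water table at the surface, the effective normal stress on the slip plane uses the buoyant unit weight γ' = γ_sat − γ_w while the driving shear stress uses γ_sat:
FS = [c' + γ' z cos²β tanφ'] / [γ_sat z sinβ cosβ]
γ' = 18.7 − 9.81 = 8.89 kN/m³
Numerator = 7.1 + 8.89·4.5·cos²35.0°·tan26.0° = 7.1 + 8.89·4.5·0.6710·0.4877 = 20.193 kPa
Denominator = 18.7·4.5·sin35.0°·cos35.0° = 18.7·4.5·0.5736·0.8192 = 39.538 kPa
FS = 20.193 / 39.538 = 0.511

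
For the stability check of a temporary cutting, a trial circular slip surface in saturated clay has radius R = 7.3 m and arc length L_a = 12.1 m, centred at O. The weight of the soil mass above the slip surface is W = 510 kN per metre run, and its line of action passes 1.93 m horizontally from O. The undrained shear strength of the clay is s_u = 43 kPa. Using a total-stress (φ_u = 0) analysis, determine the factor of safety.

Taking moments about the centre O, the resisting moment is provided by the undrained shear strength acting along the arc:
M_R = s_u·L_a·R = 43·12.10·7.3 = 3798.2 kN·m/m
M_D = W·d = 510·1.93 = 984.3 kN·m/m
FS = M_R / M_D = 3798.2 / 984.3 = 3.859

FS = 3.86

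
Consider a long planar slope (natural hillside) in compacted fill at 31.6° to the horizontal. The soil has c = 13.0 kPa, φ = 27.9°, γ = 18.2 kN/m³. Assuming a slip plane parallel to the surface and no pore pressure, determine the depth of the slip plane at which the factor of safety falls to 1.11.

Setting FS = 1.11 in FS = [c + γz cos²β tanφ] / [γz sinβ cosβ] and solving for z:
z = c / [γ cosβ (FS·sinβ − cosβ·tanφ)]
  = 13.0 / [18.2·cos31.6°·(1.11·sin31.6° − cos31.6°·tan27.9°)]
  = 13.0 / [18.2·0.8517·(1.11·0.5240 − 0.8517·0.5295)]
  = 13.0 / 2.0254 = 6.419 m

z = 6.42 m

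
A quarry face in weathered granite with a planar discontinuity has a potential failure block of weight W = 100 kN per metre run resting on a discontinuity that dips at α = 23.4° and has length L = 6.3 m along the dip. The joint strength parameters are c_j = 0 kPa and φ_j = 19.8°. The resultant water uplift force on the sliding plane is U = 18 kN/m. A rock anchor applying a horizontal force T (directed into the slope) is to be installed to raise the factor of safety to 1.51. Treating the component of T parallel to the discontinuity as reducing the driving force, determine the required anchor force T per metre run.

T = 22 kN/m

Resolving forces along and normal to the sliding plane, with the horizontal anchor force T adding T·sinα to the effective normal force and T·cosα acting up the plane against the driving force:
FS = [c_jL + (W cosα − U + T sinα) tanφ_j] / [W sinα − T cosα]
Without the anchor: N' = 73.8 kN/m, driving T_d = 39.7 kN/m, resisting R = 0·6.3 + 73.8·tan19.8° = 26.6 kN/m, FS = 0.67.
Setting FS = 1.51 and solving for T:
1.51·(39.7 − T cos23.4°) = 26.6 + T sin23.4°·tan19.8°
T·(sin23.4°·tan19.8° + 1.51·cos23.4°) = 1.51·39.7 − 26.6
T·(0.3971·0.3600 + 1.51·0.9178) = 60.0 − 26.6 = 33.4
T·1.5288 = 33.4
T = 21.9 kN/m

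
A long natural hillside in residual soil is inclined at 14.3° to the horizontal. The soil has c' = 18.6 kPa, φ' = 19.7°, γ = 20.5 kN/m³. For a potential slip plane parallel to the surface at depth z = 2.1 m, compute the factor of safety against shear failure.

FS = 3.21

For an infinite slope with a slip plane parallel to the surface (no pore pressure): FS = [c' + γz cos²β tanφ'] / [γz sinβ cosβ].
γz = 20.5·2.1 = 43.05 kN/m²
Numerator = 18.6 + 43.05·cos²14.3°·tan19.7° = 18.6 + 43.05·0.9390·0.3581 = 33.074 kPa
Denominator = 43.05·sin14.3°·cos14.3° = 43.05·0.2470·0.9690 = 10.304 kPa
FS = 33.074 / 10.304 = 3.210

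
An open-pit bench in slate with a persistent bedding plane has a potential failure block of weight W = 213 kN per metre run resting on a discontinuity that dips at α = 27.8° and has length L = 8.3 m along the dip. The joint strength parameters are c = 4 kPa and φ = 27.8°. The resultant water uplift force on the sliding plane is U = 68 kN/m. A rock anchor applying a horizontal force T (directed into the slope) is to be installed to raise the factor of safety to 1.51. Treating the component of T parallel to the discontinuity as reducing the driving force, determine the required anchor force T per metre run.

T = 34 kN/m

Resolving forces along and normal to the sliding plane, with the horizontal anchor force T adding T·sinα to the effective normal force and T·cosα acting up the plane against the driving force:
FS = [cL + (W cosα − U + T sinα) tanφ] / [W sinα − T cosα]
Without the anchor: N' = 120.4 kN/m, driving T_d = 99.3 kN/m, resisting R = 4·8.3 + 120.4·tan27.8° = 96.7 kN/m, FS = 0.97.
Setting FS = 1.51 and solving for T:
1.51·(99.3 − T cos27.8°) = 96.7 + T sin27.8°·tan27.8°
T·(sin27.8°·tan27.8° + 1.51·cos27.8°) = 1.51·99.3 − 96.7
T·(0.4664·0.5272 + 1.51·0.8846) = 150.0 − 96.7 = 53.3
T·1.5816 = 53.3
T = 33.7 kN/m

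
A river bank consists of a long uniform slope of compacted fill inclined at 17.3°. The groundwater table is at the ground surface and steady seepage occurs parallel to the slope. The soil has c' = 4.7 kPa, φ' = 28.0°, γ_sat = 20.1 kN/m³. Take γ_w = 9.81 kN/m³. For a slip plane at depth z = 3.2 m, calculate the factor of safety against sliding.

FS = 1.13

With seepage parallel to the slope and the water table at the surface, the effective normal stress on the slip plane uses the buoyant unit weight γ' = γ_sat − γ_w while the driving shear stress uses γ_sat:
FS = [c' + γ' z cos²β tanφ'] / [γ_sat z sinβ cosβ]
γ' = 20.1 − 9.81 = 10.29 kN/m³
Numerator = 4.7 + 10.29·3.2·cos²17.3°·tan28.0° = 4.7 + 10.29·3.2·0.9116·0.5317 = 20.660 kPa
Denominator = 20.1·3.2·sin17.3°·cos17.3° = 20.1·3.2·0.2974·0.9548 = 18.262 kPa
FS = 20.660 / 18.262 = 1.131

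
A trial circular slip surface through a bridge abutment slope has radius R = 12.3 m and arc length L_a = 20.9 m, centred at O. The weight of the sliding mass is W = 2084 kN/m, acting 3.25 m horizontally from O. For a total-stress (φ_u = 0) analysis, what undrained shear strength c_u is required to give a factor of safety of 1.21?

c_u = 31.9 kPa

FS = c_u·L_a·R / (W·d), so c_u = FS·W·d / (L_a·R).
c_u = 1.21·2084·3.25 / (20.90·12.3) = 8195.3 / 257.07 = 31.88 kPa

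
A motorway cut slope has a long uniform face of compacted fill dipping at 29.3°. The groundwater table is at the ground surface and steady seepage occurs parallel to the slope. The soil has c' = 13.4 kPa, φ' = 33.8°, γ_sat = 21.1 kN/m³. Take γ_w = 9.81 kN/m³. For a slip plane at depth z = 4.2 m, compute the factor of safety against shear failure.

With seepage parallel to the slope and the water table at the surface, the effective normal stress on the slip plane uses the buoyant unit weight γ' = γ_sat − γ_w while the driving shear stress uses γ_sat:
FS = [c' + γ' z cos²β tanφ'] / [γ_sat z sinβ cosβ]
γ' = 21.1 − 9.81 = 11.29 kN/m³
Numerator = 13.4 + 11.29·4.2·cos²29.3°·tan33.8° = 13.4 + 11.29·4.2·0.7605·0.6694 = 37.541 kPa
Denominator = 21.1·4.2·sin29.3°·cos29.3° = 21.1·4.2·0.4894·0.8721 = 37.821 kPa
FS = 37.541 / 37.821 = 0.993

FS = 0.99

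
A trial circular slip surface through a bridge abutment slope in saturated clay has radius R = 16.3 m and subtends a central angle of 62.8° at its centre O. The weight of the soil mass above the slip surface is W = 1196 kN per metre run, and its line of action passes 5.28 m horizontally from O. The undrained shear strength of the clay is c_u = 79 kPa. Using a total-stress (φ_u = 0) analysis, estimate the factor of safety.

FS = 3.64

Taking moments about the centre O, the resisting moment is provided by the undrained shear strength acting along the arc:
Arc length L_a = R·θ = 16.3·(62.8°·π/180) = 16.3·1.0961 = 17.87 m
M_R = c_u·L_a·R = 79·17.87·16.3 = 23005.9 kN·m/m
M_D = W·d = 1196·5.28 = 6314.9 kN·m/m
FS = M_R / M_D = 23005.9 / 6314.9 = 3.643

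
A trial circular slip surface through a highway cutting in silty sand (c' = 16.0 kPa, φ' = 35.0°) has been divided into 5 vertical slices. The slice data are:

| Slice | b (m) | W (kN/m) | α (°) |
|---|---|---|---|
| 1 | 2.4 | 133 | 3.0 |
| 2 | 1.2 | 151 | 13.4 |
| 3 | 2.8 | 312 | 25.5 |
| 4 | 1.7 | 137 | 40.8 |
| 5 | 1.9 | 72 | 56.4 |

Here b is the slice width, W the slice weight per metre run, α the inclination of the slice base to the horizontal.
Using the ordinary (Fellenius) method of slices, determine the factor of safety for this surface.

FS = 2.12

Ordinary method of slices: FS = Σ[c'·Δl_i + (W_i cosα_i)·tanφ'] / Σ W_i sinα_i, with Δl_i = b_i / cosα_i.
Slice 1: Δl = 2.4/cos3.0° = 2.403 m; N'_1 = 133·cos3.0° = 132.8; c'Δl = 38.45; W sinα = 7.0
Slice 2: Δl = 1.2/cos13.4° = 1.234 m; N'_2 = 151·cos13.4° = 146.9; c'Δl = 19.74; W sinα = 35.0
Slice 3: Δl = 2.8/cos25.5° = 3.102 m; N'_3 = 312·cos25.5° = 281.6; c'Δl = 49.64; W sinα = 134.3
Slice 4: Δl = 1.7/cos40.8° = 2.246 m; N'_4 = 137·cos40.8° = 103.7; c'Δl = 35.93; W sinα = 89.5
Slice 5: Δl = 1.9/cos56.4° = 3.433 m; N'_5 = 72·cos56.4° = 39.8; c'Δl = 54.93; W sinα = 60.0
Σc'Δl = 198.7 kN/m; ΣN' = 704.9 kN/m; ΣW sinα = 325.8 kN/m
Resisting = 198.7 + 704.9·tan35.0° = 198.7 + 493.6 = 692.2 kN/m
FS = 692.2 / 325.8 = 2.125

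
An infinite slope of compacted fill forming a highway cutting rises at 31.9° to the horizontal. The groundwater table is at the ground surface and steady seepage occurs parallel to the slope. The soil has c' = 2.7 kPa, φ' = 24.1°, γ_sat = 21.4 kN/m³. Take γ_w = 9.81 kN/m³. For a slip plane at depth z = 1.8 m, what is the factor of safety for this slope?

With seepage parallel to the slope and the water table at the surface, the effective normal stress on the slip plane uses the buoyant unit weight γ' = γ_sat − γ_w while the driving shear stress uses γ_sat:
FS = [c' + γ' z cos²β tanφ'] / [γ_sat z sinβ cosβ]
γ' = 21.4 − 9.81 = 11.59 kN/m³
Numerator = 2.7 + 11.59·1.8·cos²31.9°·tan24.1° = 2.7 + 11.59·1.8·0.7208·0.4473 = 9.426 kPa
Denominator = 21.4·1.8·sin31.9°·cos31.9° = 21.4·1.8·0.5284·0.8490 = 17.281 kPa
FS = 9.426 / 17.281 = 0.545

FS = 0.55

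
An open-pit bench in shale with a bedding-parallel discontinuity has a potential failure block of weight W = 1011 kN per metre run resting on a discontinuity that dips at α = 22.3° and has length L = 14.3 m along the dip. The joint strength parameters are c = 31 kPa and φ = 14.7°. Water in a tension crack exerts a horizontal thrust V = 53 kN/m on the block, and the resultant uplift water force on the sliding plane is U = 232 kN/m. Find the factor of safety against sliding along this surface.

FS = 1.44

Resolving the block weight along and normal to the plane and applying the Mohr–Coulomb strength on the joint:
N' = W cosα − U − V sinα = 1011·cos22.3° − 232 − 53·sin22.3° = 683.3 kN/m
Driving force T = W sinα + V cosα = 1011·sin22.3° + 53·cos22.3° = 432.7 kN/m
Resisting force R = c·L + N'·tanφ = 31·14.3 + 683.3·tan14.7° = 443.3 + 179.3 = 622.6 kN/m
FS = R / T = 622.6 / 432.7 = 1.439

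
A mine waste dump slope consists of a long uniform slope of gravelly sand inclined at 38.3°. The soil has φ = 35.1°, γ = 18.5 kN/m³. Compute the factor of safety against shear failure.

For a dry cohesionless infinite slope the factor of safety is FS = tanφ / tanβ.
FS = tan35.1° / tan38.3° = 0.7028 / 0.7898 = 0.890

FS = 0.89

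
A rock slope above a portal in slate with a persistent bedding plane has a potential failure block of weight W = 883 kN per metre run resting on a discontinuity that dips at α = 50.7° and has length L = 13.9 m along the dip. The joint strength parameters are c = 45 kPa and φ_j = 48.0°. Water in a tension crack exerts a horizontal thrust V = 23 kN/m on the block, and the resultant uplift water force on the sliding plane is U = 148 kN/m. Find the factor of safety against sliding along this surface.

Resolving the block weight along and normal to the plane and applying the Mohr–Coulomb strength on the joint:
N' = W cosα − U − V sinα = 883·cos50.7° − 148 − 23·sin50.7° = 393.5 kN/m
Driving force T = W sinα + V cosα = 883·sin50.7° + 23·cos50.7° = 697.9 kN/m
Resisting force R = c·L + N'·tanφ_j = 45·13.9 + 393.5·tan48.0° = 625.5 + 437.0 = 1062.5 kN/m
FS = R / T = 1062.5 / 697.9 = 1.522

FS = 1.52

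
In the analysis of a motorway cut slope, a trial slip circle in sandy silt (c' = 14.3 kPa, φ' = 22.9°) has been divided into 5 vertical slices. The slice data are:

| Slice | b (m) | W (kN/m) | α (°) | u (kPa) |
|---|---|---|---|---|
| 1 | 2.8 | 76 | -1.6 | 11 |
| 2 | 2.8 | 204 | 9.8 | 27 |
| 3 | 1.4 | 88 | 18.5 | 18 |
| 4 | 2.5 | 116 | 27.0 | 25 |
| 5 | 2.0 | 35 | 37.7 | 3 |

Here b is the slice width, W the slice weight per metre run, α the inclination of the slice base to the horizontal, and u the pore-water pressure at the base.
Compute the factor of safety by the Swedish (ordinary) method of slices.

Ordinary method of slices: FS = Σ[c'·Δl_i + (W_i cosα_i − u_i·Δl_i)·tanφ'] / Σ W_i sinα_i, with Δl_i = b_i / cosα_i.
Slice 1: Δl = 2.8/cos(-1.6°) = 2.801 m; N'_1 = 76·cos(-1.6°) − 11·2.801 = 45.2; c'Δl = 40.06; W sinα = -2.1
Slice 2: Δl = 2.8/cos9.8° = 2.841 m; N'_2 = 204·cos9.8° − 27·2.841 = 124.3; c'Δl = 40.63; W sinα = 34.7
Slice 3: Δl = 1.4/cos18.5° = 1.476 m; N'_3 = 88·cos18.5° − 18·1.476 = 56.9; c'Δl = 21.11; W sinα = 27.9
Slice 4: Δl = 2.5/cos27.0° = 2.806 m; N'_4 = 116·cos27.0° − 25·2.806 = 33.2; c'Δl = 40.12; W sinα = 52.7
Slice 5: Δl = 2.0/cos37.7° = 2.528 m; N'_5 = 35·cos37.7° − 3·2.528 = 20.1; c'Δl = 36.15; W sinα = 21.4
Σc'Δl = 178.1 kN/m; ΣN' = 279.7 kN/m; ΣW sinα = 134.6 kN/m
Resisting = 178.1 + 279.7·tan22.9° = 178.1 + 118.1 = 296.2 kN/m
FS = 296.2 / 134.6 = 2.201

FS = 2.20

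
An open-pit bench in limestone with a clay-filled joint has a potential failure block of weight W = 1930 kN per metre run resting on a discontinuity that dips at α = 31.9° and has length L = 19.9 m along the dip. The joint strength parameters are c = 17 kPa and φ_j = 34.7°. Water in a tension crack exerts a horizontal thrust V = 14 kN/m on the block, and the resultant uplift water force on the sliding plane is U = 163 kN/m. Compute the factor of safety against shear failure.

FS = 1.31

Resolving the block weight along and normal to the plane and applying the Mohr–Coulomb strength on the joint:
N' = W cosα − U − V sinα = 1930·cos31.9° − 163 − 14·sin31.9° = 1468.1 kN/m
Driving force T = W sinα + V cosα = 1930·sin31.9° + 14·cos31.9° = 1031.8 kN/m
Resisting force R = c·L + N'·tanφ_j = 17·19.9 + 1468.1·tan34.7° = 338.3 + 1016.6 = 1354.9 kN/m
FS = R / T = 1354.9 / 1031.8 = 1.313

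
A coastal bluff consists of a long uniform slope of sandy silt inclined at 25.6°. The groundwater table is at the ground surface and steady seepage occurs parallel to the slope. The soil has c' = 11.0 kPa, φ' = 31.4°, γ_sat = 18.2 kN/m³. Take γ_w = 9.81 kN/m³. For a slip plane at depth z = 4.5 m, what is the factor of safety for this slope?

With seepage parallel to the slope and the water table at the surface, the effective normal stress on the slip plane uses the buoyant unit weight γ' = γ_sat − γ_w while the driving shear stress uses γ_sat:
FS = [c' + γ' z cos²β tanφ'] / [γ_sat z sinβ cosβ]
γ' = 18.2 − 9.81 = 8.39 kN/m³
Numerator = 11.0 + 8.39·4.5·cos²25.6°·tan31.4° = 11.0 + 8.39·4.5·0.8133·0.6104 = 29.743 kPa
Denominator = 18.2·4.5·sin25.6°·cos25.6° = 18.2·4.5·0.4321·0.9018 = 31.914 kPa
FS = 29.743 / 31.914 = 0.932

FS = 0.93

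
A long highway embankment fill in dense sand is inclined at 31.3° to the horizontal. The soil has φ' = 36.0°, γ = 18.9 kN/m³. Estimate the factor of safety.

FS = 1.19

For a dry cohesionless infinite slope the factor of safety is FS = tanφ' / tanβ.
FS = tan36.0° / tan31.3° = 0.7265 / 0.6080 = 1.195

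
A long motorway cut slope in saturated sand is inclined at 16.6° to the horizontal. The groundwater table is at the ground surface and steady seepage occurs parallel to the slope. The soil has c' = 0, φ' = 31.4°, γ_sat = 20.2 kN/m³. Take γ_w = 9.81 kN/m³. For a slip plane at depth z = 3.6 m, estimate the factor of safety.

With seepage parallel to the slope and the water table at the surface, the effective normal stress on the slip plane uses the buoyant unit weight γ' = γ_sat − γ_w while the driving shear stress uses γ_sat:
FS = [c' + γ' z cos²β tanφ'] / [γ_sat z sinβ cosβ]
(For c' = 0 this reduces to FS = (γ'/γ_sat)·tanφ'/tanβ.)
γ' = 20.2 − 9.81 = 10.39 kN/m³
Numerator = 0.0 + 10.39·3.6·cos²16.6°·tan31.4° = 0.0 + 10.39·3.6·0.9184·0.6104 = 20.968 kPa
Denominator = 20.2·3.6·sin16.6°·cos16.6° = 20.2·3.6·0.2857·0.9583 = 19.909 kPa
FS = 20.968 / 19.909 = 1.053

FS = 1.05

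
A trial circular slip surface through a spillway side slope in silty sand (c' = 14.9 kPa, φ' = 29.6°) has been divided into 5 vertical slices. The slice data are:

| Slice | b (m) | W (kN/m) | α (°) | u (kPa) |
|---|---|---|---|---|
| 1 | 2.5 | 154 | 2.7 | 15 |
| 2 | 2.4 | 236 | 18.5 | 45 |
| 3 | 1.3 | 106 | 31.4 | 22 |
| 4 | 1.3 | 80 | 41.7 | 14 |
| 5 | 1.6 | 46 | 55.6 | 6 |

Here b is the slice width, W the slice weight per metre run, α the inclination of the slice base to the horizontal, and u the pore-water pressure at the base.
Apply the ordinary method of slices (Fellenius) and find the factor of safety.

Ordinary method of slices: FS = Σ[c'·Δl_i + (W_i cosα_i − u_i·Δl_i)·tanφ'] / Σ W_i sinα_i, with Δl_i = b_i / cosα_i.
Slice 1: Δl = 2.5/cos2.7° = 2.503 m; N'_1 = 154·cos2.7° − 15·2.503 = 116.3; c'Δl = 37.29; W sinα = 7.3
Slice 2: Δl = 2.4/cos18.5° = 2.531 m; N'_2 = 236·cos18.5° − 45·2.531 = 109.9; c'Δl = 37.71; W sinα = 74.9
Slice 3: Δl = 1.3/cos31.4° = 1.523 m; N'_3 = 106·cos31.4° − 22·1.523 = 57.0; c'Δl = 22.69; W sinα = 55.2
Slice 4: Δl = 1.3/cos41.7° = 1.741 m; N'_4 = 80·cos41.7° − 14·1.741 = 35.4; c'Δl = 25.94; W sinα = 53.2
Slice 5: Δl = 1.6/cos55.6° = 2.832 m; N'_5 = 46·cos55.6° − 6·2.832 = 9.0; c'Δl = 42.20; W sinα = 38.0
Σc'Δl = 165.8 kN/m; ΣN' = 327.5 kN/m; ΣW sinα = 228.5 kN/m
Resisting = 165.8 + 327.5·tan29.6° = 165.8 + 186.1 = 351.9 kN/m
FS = 351.9 / 228.5 = 1.540

FS = 1.54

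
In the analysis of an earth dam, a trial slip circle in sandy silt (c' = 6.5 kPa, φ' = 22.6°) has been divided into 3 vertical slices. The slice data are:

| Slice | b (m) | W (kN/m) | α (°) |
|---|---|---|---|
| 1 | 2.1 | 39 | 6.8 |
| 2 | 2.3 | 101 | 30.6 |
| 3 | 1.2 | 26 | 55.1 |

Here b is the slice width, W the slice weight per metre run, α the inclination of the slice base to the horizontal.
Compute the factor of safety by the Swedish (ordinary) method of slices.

FS = 1.33

Ordinary method of slices: FS = Σ[c'·Δl_i + (W_i cosα_i)·tanφ'] / Σ W_i sinα_i, with Δl_i = b_i / cosα_i.
Slice 1: Δl = 2.1/cos6.8° = 2.115 m; N'_1 = 39·cos6.8° = 38.7; c'Δl = 13.75; W sinα = 4.6
Slice 2: Δl = 2.3/cos30.6° = 2.672 m; N'_2 = 101·cos30.6° = 86.9; c'Δl = 17.37; W sinα = 51.4
Slice 3: Δl = 1.2/cos55.1° = 2.097 m; N'_3 = 26·cos55.1° = 14.9; c'Δl = 13.63; W sinα = 21.3
Σc'Δl = 44.7 kN/m; ΣN' = 140.5 kN/m; ΣW sinα = 77.4 kN/m
Resisting = 44.7 + 140.5·tan22.6° = 44.7 + 58.5 = 103.2 kN/m
FS = 103.2 / 77.4 = 1.335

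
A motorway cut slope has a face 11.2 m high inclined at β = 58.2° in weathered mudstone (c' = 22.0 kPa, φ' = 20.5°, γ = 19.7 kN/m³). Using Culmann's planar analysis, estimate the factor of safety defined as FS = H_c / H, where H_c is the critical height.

FS = 1.52

H_c = (4c'/γ) · sinβ cosφ' / [1 − cos(β − φ')]
    = (4·22.0/19.7) · sin58.2°·cos20.5° / [1 − cos37.7°]
    = 4.467 · 0.7961 / 0.2088 = 17.03 m
FS = H_c / H = 17.03 / 11.2 = 1.521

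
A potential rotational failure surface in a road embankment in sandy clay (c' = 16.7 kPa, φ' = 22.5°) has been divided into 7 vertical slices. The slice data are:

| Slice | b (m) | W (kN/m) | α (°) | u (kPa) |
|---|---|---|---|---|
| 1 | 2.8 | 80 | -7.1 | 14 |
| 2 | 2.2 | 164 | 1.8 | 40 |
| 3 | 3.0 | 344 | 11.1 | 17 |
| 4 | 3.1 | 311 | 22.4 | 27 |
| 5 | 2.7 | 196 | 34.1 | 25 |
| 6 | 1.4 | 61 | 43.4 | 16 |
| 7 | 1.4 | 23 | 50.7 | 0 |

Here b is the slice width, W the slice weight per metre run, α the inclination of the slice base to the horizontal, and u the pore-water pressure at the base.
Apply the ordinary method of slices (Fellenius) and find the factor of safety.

FS = 1.74

Ordinary method of slices: FS = Σ[c'·Δl_i + (W_i cosα_i − u_i·Δl_i)·tanφ'] / Σ W_i sinα_i, with Δl_i = b_i / cosα_i.
Slice 1: Δl = 2.8/cos(-7.1°) = 2.822 m; N'_1 = 80·cos(-7.1°) − 14·2.822 = 39.9; c'Δl = 47.12; W sinα = -9.9
Slice 2: Δl = 2.2/cos1.8° = 2.201 m; N'_2 = 164·cos1.8° − 40·2.201 = 75.9; c'Δl = 36.76; W sinα = 5.2
Slice 3: Δl = 3.0/cos11.1° = 3.057 m; N'_3 = 344·cos11.1° − 17·3.057 = 285.6; c'Δl = 51.06; W sinα = 66.2
Slice 4: Δl = 3.1/cos22.4° = 3.353 m; N'_4 = 311·cos22.4° − 27·3.353 = 197.0; c'Δl = 56.00; W sinα = 118.5
Slice 5: Δl = 2.7/cos34.1° = 3.261 m; N'_5 = 196·cos34.1° − 25·3.261 = 80.8; c'Δl = 54.45; W sinα = 109.9
Slice 6: Δl = 1.4/cos43.4° = 1.927 m; N'_6 = 61·cos43.4° − 16·1.927 = 13.5; c'Δl = 32.18; W sinα = 41.9
Slice 7: Δl = 1.4/cos50.7° = 2.210 m; N'_7 = 23·cos50.7° − 0·2.210 = 14.6; c'Δl = 36.91; W sinα = 17.8
Σc'Δl = 314.5 kN/m; ΣN' = 707.2 kN/m; ΣW sinα = 349.6 kN/m
Resisting = 314.5 + 707.2·tan22.5° = 314.5 + 292.9 = 607.4 kN/m
FS = 607.4 / 349.6 = 1.737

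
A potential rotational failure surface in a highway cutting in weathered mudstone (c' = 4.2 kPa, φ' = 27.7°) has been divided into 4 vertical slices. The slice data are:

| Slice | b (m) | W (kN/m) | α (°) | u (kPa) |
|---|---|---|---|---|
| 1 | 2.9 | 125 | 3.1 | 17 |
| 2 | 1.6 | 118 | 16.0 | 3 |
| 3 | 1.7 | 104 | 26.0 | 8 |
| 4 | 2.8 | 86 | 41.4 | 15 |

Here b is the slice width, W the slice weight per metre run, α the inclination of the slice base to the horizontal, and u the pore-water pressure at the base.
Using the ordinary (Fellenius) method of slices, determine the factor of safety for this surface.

FS = 1.30

Ordinary method of slices: FS = Σ[c'·Δl_i + (W_i cosα_i − u_i·Δl_i)·tanφ'] / Σ W_i sinα_i, with Δl_i = b_i / cosα_i.
Slice 1: Δl = 2.9/cos3.1° = 2.904 m; N'_1 = 125·cos3.1° − 17·2.904 = 75.4; c'Δl = 12.20; W sinα = 6.8
Slice 2: Δl = 1.6/cos16.0° = 1.664 m; N'_2 = 118·cos16.0° − 3·1.664 = 108.4; c'Δl = 6.99; W sinα = 32.5
Slice 3: Δl = 1.7/cos26.0° = 1.891 m; N'_3 = 104·cos26.0° − 8·1.891 = 78.3; c'Δl = 7.94; W sinα = 45.6
Slice 4: Δl = 2.8/cos41.4° = 3.733 m; N'_4 = 86·cos41.4° − 15·3.733 = 8.5; c'Δl = 15.68; W sinα = 56.9
Σc'Δl = 42.8 kN/m; ΣN' = 270.7 kN/m; ΣW sinα = 141.7 kN/m
Resisting = 42.8 + 270.7·tan27.7° = 42.8 + 142.1 = 185.0 kN/m
FS = 185.0 / 141.7 = 1.305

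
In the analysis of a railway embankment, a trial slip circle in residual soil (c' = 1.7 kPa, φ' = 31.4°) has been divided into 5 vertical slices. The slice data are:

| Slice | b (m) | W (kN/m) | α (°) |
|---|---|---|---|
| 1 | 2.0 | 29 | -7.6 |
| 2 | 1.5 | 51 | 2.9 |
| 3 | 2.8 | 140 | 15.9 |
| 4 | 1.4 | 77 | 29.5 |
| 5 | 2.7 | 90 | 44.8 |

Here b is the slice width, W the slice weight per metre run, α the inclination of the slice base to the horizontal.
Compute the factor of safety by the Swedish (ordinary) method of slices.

FS = 1.67

Ordinary method of slices: FS = Σ[c'·Δl_i + (W_i cosα_i)·tanφ'] / Σ W_i sinα_i, with Δl_i = b_i / cosα_i.
Slice 1: Δl = 2.0/cos(-7.6°) = 2.018 m; N'_1 = 29·cos(-7.6°) = 28.7; c'Δl = 3.43; W sinα = -3.8
Slice 2: Δl = 1.5/cos2.9° = 1.502 m; N'_2 = 51·cos2.9° = 50.9; c'Δl = 2.55; W sinα = 2.6
Slice 3: Δl = 2.8/cos15.9° = 2.911 m; N'_3 = 140·cos15.9° = 134.6; c'Δl = 4.95; W sinα = 38.4
Slice 4: Δl = 1.4/cos29.5° = 1.609 m; N'_4 = 77·cos29.5° = 67.0; c'Δl = 2.73; W sinα = 37.9
Slice 5: Δl = 2.7/cos44.8° = 3.805 m; N'_5 = 90·cos44.8° = 63.9; c'Δl = 6.47; W sinα = 63.4
Σc'Δl = 20.1 kN/m; ΣN' = 345.2 kN/m; ΣW sinα = 138.4 kN/m
Resisting = 20.1 + 345.2·tan31.4° = 20.1 + 210.7 = 230.8 kN/m
FS = 230.8 / 138.4 = 1.668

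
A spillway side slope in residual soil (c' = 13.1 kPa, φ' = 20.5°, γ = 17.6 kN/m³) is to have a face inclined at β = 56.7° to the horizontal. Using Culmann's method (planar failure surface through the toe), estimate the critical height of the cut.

H_c = 12.07 m

Culmann's analysis gives the critical failure plane at α_cr = (β + φ')/2 = (56.7 + 20.5)/2 = 38.6°, and the critical height
H_c = (4c'/γ) · sinβ cosφ' / [1 − cos(β − φ')]
    = (4·13.1/17.6) · sin56.7°·cos20.5° / [1 − cos(36.2°)]
    = 2.977 · 0.8358·0.9367 / [1 − 0.8070]
    = 2.977 · 0.7829 / 0.1930
    = 12.07 m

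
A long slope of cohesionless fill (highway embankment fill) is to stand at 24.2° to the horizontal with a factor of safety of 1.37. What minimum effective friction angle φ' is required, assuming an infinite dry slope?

φ' = 31.6°

FS = tanφ'/tanβ ⇒ tanφ' = FS · tanβ = 1.37 · tan24.2° = 0.6157
φ' = arctan(0.6157) = 31.62°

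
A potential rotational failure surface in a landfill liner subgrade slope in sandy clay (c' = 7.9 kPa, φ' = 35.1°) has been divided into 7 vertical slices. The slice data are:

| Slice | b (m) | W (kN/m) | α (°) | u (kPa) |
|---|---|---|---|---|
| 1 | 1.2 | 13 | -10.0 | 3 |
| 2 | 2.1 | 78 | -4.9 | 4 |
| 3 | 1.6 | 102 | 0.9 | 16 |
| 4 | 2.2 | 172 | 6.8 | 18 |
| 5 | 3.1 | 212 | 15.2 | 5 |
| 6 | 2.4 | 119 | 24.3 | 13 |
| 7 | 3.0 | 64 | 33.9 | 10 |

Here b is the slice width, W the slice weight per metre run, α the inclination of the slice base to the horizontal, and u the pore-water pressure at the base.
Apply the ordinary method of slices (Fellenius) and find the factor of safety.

Ordinary method of slices: FS = Σ[c'·Δl_i + (W_i cosα_i − u_i·Δl_i)·tanφ'] / Σ W_i sinα_i, with Δl_i = b_i / cosα_i.
Slice 1: Δl = 1.2/cos(-10.0°) = 1.219 m; N'_1 = 13·cos(-10.0°) − 3·1.219 = 9.1; c'Δl = 9.63; W sinα = -2.3
Slice 2: Δl = 2.1/cos(-4.9°) = 2.108 m; N'_2 = 78·cos(-4.9°) − 4·2.108 = 69.3; c'Δl = 16.65; W sinα = -6.7
Slice 3: Δl = 1.6/cos0.9° = 1.600 m; N'_3 = 102·cos0.9° − 16·1.600 = 76.4; c'Δl = 12.64; W sinα = 1.6
Slice 4: Δl = 2.2/cos6.8° = 2.216 m; N'_4 = 172·cos6.8° − 18·2.216 = 130.9; c'Δl = 17.50; W sinα = 20.4
Slice 5: Δl = 3.1/cos15.2° = 3.212 m; N'_5 = 212·cos15.2° − 5·3.212 = 188.5; c'Δl = 25.38; W sinα = 55.6
Slice 6: Δl = 2.4/cos24.3° = 2.633 m; N'_6 = 119·cos24.3° − 13·2.633 = 74.2; c'Δl = 20.80; W sinα = 49.0
Slice 7: Δl = 3.0/cos33.9° = 3.614 m; N'_7 = 64·cos33.9° − 10·3.614 = 17.0; c'Δl = 28.55; W sinα = 35.7
Σc'Δl = 131.2 kN/m; ΣN' = 565.4 kN/m; ΣW sinα = 153.3 kN/m
Resisting = 131.2 + 565.4·tan35.1° = 131.2 + 397.4 = 528.6 kN/m
FS = 528.6 / 153.3 = 3.448

FS = 3.45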